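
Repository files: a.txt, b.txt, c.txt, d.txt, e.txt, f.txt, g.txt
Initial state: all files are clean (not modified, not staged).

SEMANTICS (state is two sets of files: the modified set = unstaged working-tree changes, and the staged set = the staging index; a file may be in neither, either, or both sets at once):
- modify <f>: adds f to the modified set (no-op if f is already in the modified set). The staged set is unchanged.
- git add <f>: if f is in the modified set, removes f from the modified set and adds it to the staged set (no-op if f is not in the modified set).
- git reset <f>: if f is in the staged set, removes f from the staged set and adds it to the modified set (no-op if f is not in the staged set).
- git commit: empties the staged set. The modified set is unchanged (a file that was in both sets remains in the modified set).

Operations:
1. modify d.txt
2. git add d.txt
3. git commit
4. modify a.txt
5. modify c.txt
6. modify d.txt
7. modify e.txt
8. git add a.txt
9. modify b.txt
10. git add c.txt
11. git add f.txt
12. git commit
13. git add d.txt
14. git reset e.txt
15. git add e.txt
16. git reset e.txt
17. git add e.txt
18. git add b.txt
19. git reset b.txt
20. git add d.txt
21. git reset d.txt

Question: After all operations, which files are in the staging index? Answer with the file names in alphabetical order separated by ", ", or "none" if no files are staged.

After op 1 (modify d.txt): modified={d.txt} staged={none}
After op 2 (git add d.txt): modified={none} staged={d.txt}
After op 3 (git commit): modified={none} staged={none}
After op 4 (modify a.txt): modified={a.txt} staged={none}
After op 5 (modify c.txt): modified={a.txt, c.txt} staged={none}
After op 6 (modify d.txt): modified={a.txt, c.txt, d.txt} staged={none}
After op 7 (modify e.txt): modified={a.txt, c.txt, d.txt, e.txt} staged={none}
After op 8 (git add a.txt): modified={c.txt, d.txt, e.txt} staged={a.txt}
After op 9 (modify b.txt): modified={b.txt, c.txt, d.txt, e.txt} staged={a.txt}
After op 10 (git add c.txt): modified={b.txt, d.txt, e.txt} staged={a.txt, c.txt}
After op 11 (git add f.txt): modified={b.txt, d.txt, e.txt} staged={a.txt, c.txt}
After op 12 (git commit): modified={b.txt, d.txt, e.txt} staged={none}
After op 13 (git add d.txt): modified={b.txt, e.txt} staged={d.txt}
After op 14 (git reset e.txt): modified={b.txt, e.txt} staged={d.txt}
After op 15 (git add e.txt): modified={b.txt} staged={d.txt, e.txt}
After op 16 (git reset e.txt): modified={b.txt, e.txt} staged={d.txt}
After op 17 (git add e.txt): modified={b.txt} staged={d.txt, e.txt}
After op 18 (git add b.txt): modified={none} staged={b.txt, d.txt, e.txt}
After op 19 (git reset b.txt): modified={b.txt} staged={d.txt, e.txt}
After op 20 (git add d.txt): modified={b.txt} staged={d.txt, e.txt}
After op 21 (git reset d.txt): modified={b.txt, d.txt} staged={e.txt}

Answer: e.txt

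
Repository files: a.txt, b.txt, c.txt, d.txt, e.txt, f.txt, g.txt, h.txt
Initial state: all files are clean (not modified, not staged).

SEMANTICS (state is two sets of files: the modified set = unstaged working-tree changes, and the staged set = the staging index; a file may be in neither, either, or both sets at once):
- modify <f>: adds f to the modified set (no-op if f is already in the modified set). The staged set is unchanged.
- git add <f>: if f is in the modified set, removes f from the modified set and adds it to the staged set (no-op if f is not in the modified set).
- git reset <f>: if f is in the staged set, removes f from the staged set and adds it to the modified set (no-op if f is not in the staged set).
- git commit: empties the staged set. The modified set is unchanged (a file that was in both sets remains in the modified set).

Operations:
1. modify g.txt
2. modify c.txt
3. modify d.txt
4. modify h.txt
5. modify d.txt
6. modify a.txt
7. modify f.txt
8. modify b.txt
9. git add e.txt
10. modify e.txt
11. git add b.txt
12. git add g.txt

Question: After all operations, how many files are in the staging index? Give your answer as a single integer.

Answer: 2

Derivation:
After op 1 (modify g.txt): modified={g.txt} staged={none}
After op 2 (modify c.txt): modified={c.txt, g.txt} staged={none}
After op 3 (modify d.txt): modified={c.txt, d.txt, g.txt} staged={none}
After op 4 (modify h.txt): modified={c.txt, d.txt, g.txt, h.txt} staged={none}
After op 5 (modify d.txt): modified={c.txt, d.txt, g.txt, h.txt} staged={none}
After op 6 (modify a.txt): modified={a.txt, c.txt, d.txt, g.txt, h.txt} staged={none}
After op 7 (modify f.txt): modified={a.txt, c.txt, d.txt, f.txt, g.txt, h.txt} staged={none}
After op 8 (modify b.txt): modified={a.txt, b.txt, c.txt, d.txt, f.txt, g.txt, h.txt} staged={none}
After op 9 (git add e.txt): modified={a.txt, b.txt, c.txt, d.txt, f.txt, g.txt, h.txt} staged={none}
After op 10 (modify e.txt): modified={a.txt, b.txt, c.txt, d.txt, e.txt, f.txt, g.txt, h.txt} staged={none}
After op 11 (git add b.txt): modified={a.txt, c.txt, d.txt, e.txt, f.txt, g.txt, h.txt} staged={b.txt}
After op 12 (git add g.txt): modified={a.txt, c.txt, d.txt, e.txt, f.txt, h.txt} staged={b.txt, g.txt}
Final staged set: {b.txt, g.txt} -> count=2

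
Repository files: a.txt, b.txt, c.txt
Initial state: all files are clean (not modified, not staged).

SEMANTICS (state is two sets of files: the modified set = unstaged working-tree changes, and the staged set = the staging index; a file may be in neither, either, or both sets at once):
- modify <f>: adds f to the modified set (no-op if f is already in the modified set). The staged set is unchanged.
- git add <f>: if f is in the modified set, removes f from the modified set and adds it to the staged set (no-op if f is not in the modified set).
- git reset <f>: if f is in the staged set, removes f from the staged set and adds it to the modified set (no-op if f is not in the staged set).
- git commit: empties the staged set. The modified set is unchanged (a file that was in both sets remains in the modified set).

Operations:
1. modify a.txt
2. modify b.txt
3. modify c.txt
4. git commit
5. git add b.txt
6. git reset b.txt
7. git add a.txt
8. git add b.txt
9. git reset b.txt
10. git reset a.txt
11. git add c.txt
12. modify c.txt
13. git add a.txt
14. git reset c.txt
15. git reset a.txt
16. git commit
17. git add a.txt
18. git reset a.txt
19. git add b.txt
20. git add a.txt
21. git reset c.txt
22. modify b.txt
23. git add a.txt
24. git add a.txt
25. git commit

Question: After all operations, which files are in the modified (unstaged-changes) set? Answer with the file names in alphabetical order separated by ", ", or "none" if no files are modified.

After op 1 (modify a.txt): modified={a.txt} staged={none}
After op 2 (modify b.txt): modified={a.txt, b.txt} staged={none}
After op 3 (modify c.txt): modified={a.txt, b.txt, c.txt} staged={none}
After op 4 (git commit): modified={a.txt, b.txt, c.txt} staged={none}
After op 5 (git add b.txt): modified={a.txt, c.txt} staged={b.txt}
After op 6 (git reset b.txt): modified={a.txt, b.txt, c.txt} staged={none}
After op 7 (git add a.txt): modified={b.txt, c.txt} staged={a.txt}
After op 8 (git add b.txt): modified={c.txt} staged={a.txt, b.txt}
After op 9 (git reset b.txt): modified={b.txt, c.txt} staged={a.txt}
After op 10 (git reset a.txt): modified={a.txt, b.txt, c.txt} staged={none}
After op 11 (git add c.txt): modified={a.txt, b.txt} staged={c.txt}
After op 12 (modify c.txt): modified={a.txt, b.txt, c.txt} staged={c.txt}
After op 13 (git add a.txt): modified={b.txt, c.txt} staged={a.txt, c.txt}
After op 14 (git reset c.txt): modified={b.txt, c.txt} staged={a.txt}
After op 15 (git reset a.txt): modified={a.txt, b.txt, c.txt} staged={none}
After op 16 (git commit): modified={a.txt, b.txt, c.txt} staged={none}
After op 17 (git add a.txt): modified={b.txt, c.txt} staged={a.txt}
After op 18 (git reset a.txt): modified={a.txt, b.txt, c.txt} staged={none}
After op 19 (git add b.txt): modified={a.txt, c.txt} staged={b.txt}
After op 20 (git add a.txt): modified={c.txt} staged={a.txt, b.txt}
After op 21 (git reset c.txt): modified={c.txt} staged={a.txt, b.txt}
After op 22 (modify b.txt): modified={b.txt, c.txt} staged={a.txt, b.txt}
After op 23 (git add a.txt): modified={b.txt, c.txt} staged={a.txt, b.txt}
After op 24 (git add a.txt): modified={b.txt, c.txt} staged={a.txt, b.txt}
After op 25 (git commit): modified={b.txt, c.txt} staged={none}

Answer: b.txt, c.txt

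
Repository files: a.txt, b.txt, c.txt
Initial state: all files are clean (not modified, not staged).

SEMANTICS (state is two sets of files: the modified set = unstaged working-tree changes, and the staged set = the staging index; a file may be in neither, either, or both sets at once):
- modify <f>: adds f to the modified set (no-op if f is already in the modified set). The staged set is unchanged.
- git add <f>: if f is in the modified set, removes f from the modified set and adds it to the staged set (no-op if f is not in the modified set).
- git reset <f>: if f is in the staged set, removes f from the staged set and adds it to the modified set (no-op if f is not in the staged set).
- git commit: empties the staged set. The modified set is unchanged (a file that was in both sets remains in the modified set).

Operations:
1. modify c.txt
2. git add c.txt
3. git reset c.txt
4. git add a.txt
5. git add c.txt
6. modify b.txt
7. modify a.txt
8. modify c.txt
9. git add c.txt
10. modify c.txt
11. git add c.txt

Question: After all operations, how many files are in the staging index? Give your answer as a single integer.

After op 1 (modify c.txt): modified={c.txt} staged={none}
After op 2 (git add c.txt): modified={none} staged={c.txt}
After op 3 (git reset c.txt): modified={c.txt} staged={none}
After op 4 (git add a.txt): modified={c.txt} staged={none}
After op 5 (git add c.txt): modified={none} staged={c.txt}
After op 6 (modify b.txt): modified={b.txt} staged={c.txt}
After op 7 (modify a.txt): modified={a.txt, b.txt} staged={c.txt}
After op 8 (modify c.txt): modified={a.txt, b.txt, c.txt} staged={c.txt}
After op 9 (git add c.txt): modified={a.txt, b.txt} staged={c.txt}
After op 10 (modify c.txt): modified={a.txt, b.txt, c.txt} staged={c.txt}
After op 11 (git add c.txt): modified={a.txt, b.txt} staged={c.txt}
Final staged set: {c.txt} -> count=1

Answer: 1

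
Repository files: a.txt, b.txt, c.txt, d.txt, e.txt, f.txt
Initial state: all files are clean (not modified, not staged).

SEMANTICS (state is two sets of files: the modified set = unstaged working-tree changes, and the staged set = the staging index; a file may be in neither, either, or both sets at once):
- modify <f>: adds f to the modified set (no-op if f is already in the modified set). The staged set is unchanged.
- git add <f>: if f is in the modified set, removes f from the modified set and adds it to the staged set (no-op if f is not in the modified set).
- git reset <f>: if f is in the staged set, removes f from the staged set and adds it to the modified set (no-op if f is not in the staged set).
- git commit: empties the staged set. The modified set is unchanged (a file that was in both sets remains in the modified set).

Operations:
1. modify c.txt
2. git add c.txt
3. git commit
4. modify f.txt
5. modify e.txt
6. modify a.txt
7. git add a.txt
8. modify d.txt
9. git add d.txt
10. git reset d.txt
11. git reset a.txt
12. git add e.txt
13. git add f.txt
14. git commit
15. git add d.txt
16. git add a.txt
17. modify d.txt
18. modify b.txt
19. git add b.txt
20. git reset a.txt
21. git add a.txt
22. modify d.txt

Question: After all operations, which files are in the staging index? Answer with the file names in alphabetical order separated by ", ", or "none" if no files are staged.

Answer: a.txt, b.txt, d.txt

Derivation:
After op 1 (modify c.txt): modified={c.txt} staged={none}
After op 2 (git add c.txt): modified={none} staged={c.txt}
After op 3 (git commit): modified={none} staged={none}
After op 4 (modify f.txt): modified={f.txt} staged={none}
After op 5 (modify e.txt): modified={e.txt, f.txt} staged={none}
After op 6 (modify a.txt): modified={a.txt, e.txt, f.txt} staged={none}
After op 7 (git add a.txt): modified={e.txt, f.txt} staged={a.txt}
After op 8 (modify d.txt): modified={d.txt, e.txt, f.txt} staged={a.txt}
After op 9 (git add d.txt): modified={e.txt, f.txt} staged={a.txt, d.txt}
After op 10 (git reset d.txt): modified={d.txt, e.txt, f.txt} staged={a.txt}
After op 11 (git reset a.txt): modified={a.txt, d.txt, e.txt, f.txt} staged={none}
After op 12 (git add e.txt): modified={a.txt, d.txt, f.txt} staged={e.txt}
After op 13 (git add f.txt): modified={a.txt, d.txt} staged={e.txt, f.txt}
After op 14 (git commit): modified={a.txt, d.txt} staged={none}
After op 15 (git add d.txt): modified={a.txt} staged={d.txt}
After op 16 (git add a.txt): modified={none} staged={a.txt, d.txt}
After op 17 (modify d.txt): modified={d.txt} staged={a.txt, d.txt}
After op 18 (modify b.txt): modified={b.txt, d.txt} staged={a.txt, d.txt}
After op 19 (git add b.txt): modified={d.txt} staged={a.txt, b.txt, d.txt}
After op 20 (git reset a.txt): modified={a.txt, d.txt} staged={b.txt, d.txt}
After op 21 (git add a.txt): modified={d.txt} staged={a.txt, b.txt, d.txt}
After op 22 (modify d.txt): modified={d.txt} staged={a.txt, b.txt, d.txt}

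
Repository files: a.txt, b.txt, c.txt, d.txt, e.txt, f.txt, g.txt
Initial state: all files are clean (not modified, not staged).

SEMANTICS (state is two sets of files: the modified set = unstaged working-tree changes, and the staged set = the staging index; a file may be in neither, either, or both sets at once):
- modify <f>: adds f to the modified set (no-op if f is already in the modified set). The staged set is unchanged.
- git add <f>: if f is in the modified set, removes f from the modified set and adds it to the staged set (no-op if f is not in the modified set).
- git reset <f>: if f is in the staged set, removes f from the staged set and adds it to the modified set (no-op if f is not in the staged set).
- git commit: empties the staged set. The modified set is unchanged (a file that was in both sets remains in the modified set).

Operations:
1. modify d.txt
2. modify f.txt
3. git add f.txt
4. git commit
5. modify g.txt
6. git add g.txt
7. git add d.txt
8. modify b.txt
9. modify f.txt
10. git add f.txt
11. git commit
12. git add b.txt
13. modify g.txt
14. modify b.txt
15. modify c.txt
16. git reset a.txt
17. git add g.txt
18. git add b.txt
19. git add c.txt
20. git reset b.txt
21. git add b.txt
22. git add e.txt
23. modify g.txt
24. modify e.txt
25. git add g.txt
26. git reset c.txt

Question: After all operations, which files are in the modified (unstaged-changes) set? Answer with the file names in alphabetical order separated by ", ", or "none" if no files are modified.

Answer: c.txt, e.txt

Derivation:
After op 1 (modify d.txt): modified={d.txt} staged={none}
After op 2 (modify f.txt): modified={d.txt, f.txt} staged={none}
After op 3 (git add f.txt): modified={d.txt} staged={f.txt}
After op 4 (git commit): modified={d.txt} staged={none}
After op 5 (modify g.txt): modified={d.txt, g.txt} staged={none}
After op 6 (git add g.txt): modified={d.txt} staged={g.txt}
After op 7 (git add d.txt): modified={none} staged={d.txt, g.txt}
After op 8 (modify b.txt): modified={b.txt} staged={d.txt, g.txt}
After op 9 (modify f.txt): modified={b.txt, f.txt} staged={d.txt, g.txt}
After op 10 (git add f.txt): modified={b.txt} staged={d.txt, f.txt, g.txt}
After op 11 (git commit): modified={b.txt} staged={none}
After op 12 (git add b.txt): modified={none} staged={b.txt}
After op 13 (modify g.txt): modified={g.txt} staged={b.txt}
After op 14 (modify b.txt): modified={b.txt, g.txt} staged={b.txt}
After op 15 (modify c.txt): modified={b.txt, c.txt, g.txt} staged={b.txt}
After op 16 (git reset a.txt): modified={b.txt, c.txt, g.txt} staged={b.txt}
After op 17 (git add g.txt): modified={b.txt, c.txt} staged={b.txt, g.txt}
After op 18 (git add b.txt): modified={c.txt} staged={b.txt, g.txt}
After op 19 (git add c.txt): modified={none} staged={b.txt, c.txt, g.txt}
After op 20 (git reset b.txt): modified={b.txt} staged={c.txt, g.txt}
After op 21 (git add b.txt): modified={none} staged={b.txt, c.txt, g.txt}
After op 22 (git add e.txt): modified={none} staged={b.txt, c.txt, g.txt}
After op 23 (modify g.txt): modified={g.txt} staged={b.txt, c.txt, g.txt}
After op 24 (modify e.txt): modified={e.txt, g.txt} staged={b.txt, c.txt, g.txt}
After op 25 (git add g.txt): modified={e.txt} staged={b.txt, c.txt, g.txt}
After op 26 (git reset c.txt): modified={c.txt, e.txt} staged={b.txt, g.txt}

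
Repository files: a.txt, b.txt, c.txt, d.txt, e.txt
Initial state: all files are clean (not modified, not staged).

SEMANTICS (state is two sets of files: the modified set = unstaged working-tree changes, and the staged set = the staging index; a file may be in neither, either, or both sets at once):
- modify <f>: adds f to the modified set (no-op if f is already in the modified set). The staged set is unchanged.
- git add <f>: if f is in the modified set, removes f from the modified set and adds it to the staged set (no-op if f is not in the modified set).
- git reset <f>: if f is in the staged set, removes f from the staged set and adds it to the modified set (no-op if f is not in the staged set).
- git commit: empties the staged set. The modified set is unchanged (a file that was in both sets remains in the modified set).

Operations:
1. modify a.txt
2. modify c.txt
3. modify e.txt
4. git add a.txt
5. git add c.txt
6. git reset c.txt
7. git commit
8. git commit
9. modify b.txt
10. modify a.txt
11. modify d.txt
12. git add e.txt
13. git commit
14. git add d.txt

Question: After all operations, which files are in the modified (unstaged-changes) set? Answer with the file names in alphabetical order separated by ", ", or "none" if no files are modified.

Answer: a.txt, b.txt, c.txt

Derivation:
After op 1 (modify a.txt): modified={a.txt} staged={none}
After op 2 (modify c.txt): modified={a.txt, c.txt} staged={none}
After op 3 (modify e.txt): modified={a.txt, c.txt, e.txt} staged={none}
After op 4 (git add a.txt): modified={c.txt, e.txt} staged={a.txt}
After op 5 (git add c.txt): modified={e.txt} staged={a.txt, c.txt}
After op 6 (git reset c.txt): modified={c.txt, e.txt} staged={a.txt}
After op 7 (git commit): modified={c.txt, e.txt} staged={none}
After op 8 (git commit): modified={c.txt, e.txt} staged={none}
After op 9 (modify b.txt): modified={b.txt, c.txt, e.txt} staged={none}
After op 10 (modify a.txt): modified={a.txt, b.txt, c.txt, e.txt} staged={none}
After op 11 (modify d.txt): modified={a.txt, b.txt, c.txt, d.txt, e.txt} staged={none}
After op 12 (git add e.txt): modified={a.txt, b.txt, c.txt, d.txt} staged={e.txt}
After op 13 (git commit): modified={a.txt, b.txt, c.txt, d.txt} staged={none}
After op 14 (git add d.txt): modified={a.txt, b.txt, c.txt} staged={d.txt}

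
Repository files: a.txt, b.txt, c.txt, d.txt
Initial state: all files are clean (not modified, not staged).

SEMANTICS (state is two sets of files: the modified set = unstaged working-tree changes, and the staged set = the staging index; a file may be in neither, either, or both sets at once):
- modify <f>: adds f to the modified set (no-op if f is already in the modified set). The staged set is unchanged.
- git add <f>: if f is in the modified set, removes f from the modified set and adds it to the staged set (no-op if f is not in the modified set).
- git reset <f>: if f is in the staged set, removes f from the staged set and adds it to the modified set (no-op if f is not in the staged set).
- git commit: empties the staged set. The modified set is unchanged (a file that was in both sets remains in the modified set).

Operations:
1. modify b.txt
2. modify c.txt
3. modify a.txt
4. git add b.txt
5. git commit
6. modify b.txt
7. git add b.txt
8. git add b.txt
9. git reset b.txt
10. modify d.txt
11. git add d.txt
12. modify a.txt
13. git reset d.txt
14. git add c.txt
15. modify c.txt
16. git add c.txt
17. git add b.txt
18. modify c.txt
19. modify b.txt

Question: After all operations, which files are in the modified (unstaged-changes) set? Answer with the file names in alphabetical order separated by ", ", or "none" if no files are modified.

Answer: a.txt, b.txt, c.txt, d.txt

Derivation:
After op 1 (modify b.txt): modified={b.txt} staged={none}
After op 2 (modify c.txt): modified={b.txt, c.txt} staged={none}
After op 3 (modify a.txt): modified={a.txt, b.txt, c.txt} staged={none}
After op 4 (git add b.txt): modified={a.txt, c.txt} staged={b.txt}
After op 5 (git commit): modified={a.txt, c.txt} staged={none}
After op 6 (modify b.txt): modified={a.txt, b.txt, c.txt} staged={none}
After op 7 (git add b.txt): modified={a.txt, c.txt} staged={b.txt}
After op 8 (git add b.txt): modified={a.txt, c.txt} staged={b.txt}
After op 9 (git reset b.txt): modified={a.txt, b.txt, c.txt} staged={none}
After op 10 (modify d.txt): modified={a.txt, b.txt, c.txt, d.txt} staged={none}
After op 11 (git add d.txt): modified={a.txt, b.txt, c.txt} staged={d.txt}
After op 12 (modify a.txt): modified={a.txt, b.txt, c.txt} staged={d.txt}
After op 13 (git reset d.txt): modified={a.txt, b.txt, c.txt, d.txt} staged={none}
After op 14 (git add c.txt): modified={a.txt, b.txt, d.txt} staged={c.txt}
After op 15 (modify c.txt): modified={a.txt, b.txt, c.txt, d.txt} staged={c.txt}
After op 16 (git add c.txt): modified={a.txt, b.txt, d.txt} staged={c.txt}
After op 17 (git add b.txt): modified={a.txt, d.txt} staged={b.txt, c.txt}
After op 18 (modify c.txt): modified={a.txt, c.txt, d.txt} staged={b.txt, c.txt}
After op 19 (modify b.txt): modified={a.txt, b.txt, c.txt, d.txt} staged={b.txt, c.txt}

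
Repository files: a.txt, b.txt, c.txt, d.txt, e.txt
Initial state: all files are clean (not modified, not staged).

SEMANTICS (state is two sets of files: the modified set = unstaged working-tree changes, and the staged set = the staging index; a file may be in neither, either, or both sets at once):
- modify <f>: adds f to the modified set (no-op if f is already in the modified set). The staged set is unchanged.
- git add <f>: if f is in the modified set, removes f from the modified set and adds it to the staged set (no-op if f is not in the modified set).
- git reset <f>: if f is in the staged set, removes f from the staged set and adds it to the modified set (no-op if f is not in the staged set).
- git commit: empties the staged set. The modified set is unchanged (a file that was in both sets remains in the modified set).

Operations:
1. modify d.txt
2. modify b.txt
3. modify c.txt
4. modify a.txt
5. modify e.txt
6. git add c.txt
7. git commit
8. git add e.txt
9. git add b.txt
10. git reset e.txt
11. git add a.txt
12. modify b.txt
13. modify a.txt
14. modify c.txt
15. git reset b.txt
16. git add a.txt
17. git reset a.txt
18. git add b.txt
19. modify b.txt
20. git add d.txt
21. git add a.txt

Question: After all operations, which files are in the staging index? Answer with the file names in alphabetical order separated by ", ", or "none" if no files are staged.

After op 1 (modify d.txt): modified={d.txt} staged={none}
After op 2 (modify b.txt): modified={b.txt, d.txt} staged={none}
After op 3 (modify c.txt): modified={b.txt, c.txt, d.txt} staged={none}
After op 4 (modify a.txt): modified={a.txt, b.txt, c.txt, d.txt} staged={none}
After op 5 (modify e.txt): modified={a.txt, b.txt, c.txt, d.txt, e.txt} staged={none}
After op 6 (git add c.txt): modified={a.txt, b.txt, d.txt, e.txt} staged={c.txt}
After op 7 (git commit): modified={a.txt, b.txt, d.txt, e.txt} staged={none}
After op 8 (git add e.txt): modified={a.txt, b.txt, d.txt} staged={e.txt}
After op 9 (git add b.txt): modified={a.txt, d.txt} staged={b.txt, e.txt}
After op 10 (git reset e.txt): modified={a.txt, d.txt, e.txt} staged={b.txt}
After op 11 (git add a.txt): modified={d.txt, e.txt} staged={a.txt, b.txt}
After op 12 (modify b.txt): modified={b.txt, d.txt, e.txt} staged={a.txt, b.txt}
After op 13 (modify a.txt): modified={a.txt, b.txt, d.txt, e.txt} staged={a.txt, b.txt}
After op 14 (modify c.txt): modified={a.txt, b.txt, c.txt, d.txt, e.txt} staged={a.txt, b.txt}
After op 15 (git reset b.txt): modified={a.txt, b.txt, c.txt, d.txt, e.txt} staged={a.txt}
After op 16 (git add a.txt): modified={b.txt, c.txt, d.txt, e.txt} staged={a.txt}
After op 17 (git reset a.txt): modified={a.txt, b.txt, c.txt, d.txt, e.txt} staged={none}
After op 18 (git add b.txt): modified={a.txt, c.txt, d.txt, e.txt} staged={b.txt}
After op 19 (modify b.txt): modified={a.txt, b.txt, c.txt, d.txt, e.txt} staged={b.txt}
After op 20 (git add d.txt): modified={a.txt, b.txt, c.txt, e.txt} staged={b.txt, d.txt}
After op 21 (git add a.txt): modified={b.txt, c.txt, e.txt} staged={a.txt, b.txt, d.txt}

Answer: a.txt, b.txt, d.txt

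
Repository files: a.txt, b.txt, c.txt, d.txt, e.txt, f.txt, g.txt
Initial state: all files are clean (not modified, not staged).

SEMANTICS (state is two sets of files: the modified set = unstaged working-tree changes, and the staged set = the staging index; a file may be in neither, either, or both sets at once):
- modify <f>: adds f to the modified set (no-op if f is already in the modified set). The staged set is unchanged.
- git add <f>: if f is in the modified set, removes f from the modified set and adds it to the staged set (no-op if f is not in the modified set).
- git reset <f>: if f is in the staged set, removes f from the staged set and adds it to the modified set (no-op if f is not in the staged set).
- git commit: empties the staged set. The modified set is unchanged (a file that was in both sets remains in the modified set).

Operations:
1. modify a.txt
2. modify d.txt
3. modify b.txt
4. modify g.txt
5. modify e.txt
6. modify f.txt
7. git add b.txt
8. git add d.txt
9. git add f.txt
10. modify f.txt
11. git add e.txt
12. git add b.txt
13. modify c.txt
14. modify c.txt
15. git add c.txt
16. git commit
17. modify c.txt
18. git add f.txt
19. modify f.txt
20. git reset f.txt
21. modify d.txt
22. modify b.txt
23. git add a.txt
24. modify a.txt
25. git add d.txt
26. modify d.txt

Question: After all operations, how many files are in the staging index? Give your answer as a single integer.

After op 1 (modify a.txt): modified={a.txt} staged={none}
After op 2 (modify d.txt): modified={a.txt, d.txt} staged={none}
After op 3 (modify b.txt): modified={a.txt, b.txt, d.txt} staged={none}
After op 4 (modify g.txt): modified={a.txt, b.txt, d.txt, g.txt} staged={none}
After op 5 (modify e.txt): modified={a.txt, b.txt, d.txt, e.txt, g.txt} staged={none}
After op 6 (modify f.txt): modified={a.txt, b.txt, d.txt, e.txt, f.txt, g.txt} staged={none}
After op 7 (git add b.txt): modified={a.txt, d.txt, e.txt, f.txt, g.txt} staged={b.txt}
After op 8 (git add d.txt): modified={a.txt, e.txt, f.txt, g.txt} staged={b.txt, d.txt}
After op 9 (git add f.txt): modified={a.txt, e.txt, g.txt} staged={b.txt, d.txt, f.txt}
After op 10 (modify f.txt): modified={a.txt, e.txt, f.txt, g.txt} staged={b.txt, d.txt, f.txt}
After op 11 (git add e.txt): modified={a.txt, f.txt, g.txt} staged={b.txt, d.txt, e.txt, f.txt}
After op 12 (git add b.txt): modified={a.txt, f.txt, g.txt} staged={b.txt, d.txt, e.txt, f.txt}
After op 13 (modify c.txt): modified={a.txt, c.txt, f.txt, g.txt} staged={b.txt, d.txt, e.txt, f.txt}
After op 14 (modify c.txt): modified={a.txt, c.txt, f.txt, g.txt} staged={b.txt, d.txt, e.txt, f.txt}
After op 15 (git add c.txt): modified={a.txt, f.txt, g.txt} staged={b.txt, c.txt, d.txt, e.txt, f.txt}
After op 16 (git commit): modified={a.txt, f.txt, g.txt} staged={none}
After op 17 (modify c.txt): modified={a.txt, c.txt, f.txt, g.txt} staged={none}
After op 18 (git add f.txt): modified={a.txt, c.txt, g.txt} staged={f.txt}
After op 19 (modify f.txt): modified={a.txt, c.txt, f.txt, g.txt} staged={f.txt}
After op 20 (git reset f.txt): modified={a.txt, c.txt, f.txt, g.txt} staged={none}
After op 21 (modify d.txt): modified={a.txt, c.txt, d.txt, f.txt, g.txt} staged={none}
After op 22 (modify b.txt): modified={a.txt, b.txt, c.txt, d.txt, f.txt, g.txt} staged={none}
After op 23 (git add a.txt): modified={b.txt, c.txt, d.txt, f.txt, g.txt} staged={a.txt}
After op 24 (modify a.txt): modified={a.txt, b.txt, c.txt, d.txt, f.txt, g.txt} staged={a.txt}
After op 25 (git add d.txt): modified={a.txt, b.txt, c.txt, f.txt, g.txt} staged={a.txt, d.txt}
After op 26 (modify d.txt): modified={a.txt, b.txt, c.txt, d.txt, f.txt, g.txt} staged={a.txt, d.txt}
Final staged set: {a.txt, d.txt} -> count=2

Answer: 2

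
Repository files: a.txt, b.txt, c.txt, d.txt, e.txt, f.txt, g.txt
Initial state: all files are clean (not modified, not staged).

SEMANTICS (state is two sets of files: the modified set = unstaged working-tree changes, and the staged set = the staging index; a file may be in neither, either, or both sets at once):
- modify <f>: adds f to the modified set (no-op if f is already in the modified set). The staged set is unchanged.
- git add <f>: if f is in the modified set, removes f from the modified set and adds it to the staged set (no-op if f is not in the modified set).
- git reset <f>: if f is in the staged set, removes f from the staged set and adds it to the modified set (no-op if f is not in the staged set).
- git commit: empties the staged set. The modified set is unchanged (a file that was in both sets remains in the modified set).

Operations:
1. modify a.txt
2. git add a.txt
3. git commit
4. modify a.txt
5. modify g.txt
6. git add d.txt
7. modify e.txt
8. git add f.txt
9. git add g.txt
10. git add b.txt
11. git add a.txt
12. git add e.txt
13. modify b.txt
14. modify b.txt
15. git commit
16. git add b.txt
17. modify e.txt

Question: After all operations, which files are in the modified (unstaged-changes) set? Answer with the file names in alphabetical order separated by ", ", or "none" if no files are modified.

After op 1 (modify a.txt): modified={a.txt} staged={none}
After op 2 (git add a.txt): modified={none} staged={a.txt}
After op 3 (git commit): modified={none} staged={none}
After op 4 (modify a.txt): modified={a.txt} staged={none}
After op 5 (modify g.txt): modified={a.txt, g.txt} staged={none}
After op 6 (git add d.txt): modified={a.txt, g.txt} staged={none}
After op 7 (modify e.txt): modified={a.txt, e.txt, g.txt} staged={none}
After op 8 (git add f.txt): modified={a.txt, e.txt, g.txt} staged={none}
After op 9 (git add g.txt): modified={a.txt, e.txt} staged={g.txt}
After op 10 (git add b.txt): modified={a.txt, e.txt} staged={g.txt}
After op 11 (git add a.txt): modified={e.txt} staged={a.txt, g.txt}
After op 12 (git add e.txt): modified={none} staged={a.txt, e.txt, g.txt}
After op 13 (modify b.txt): modified={b.txt} staged={a.txt, e.txt, g.txt}
After op 14 (modify b.txt): modified={b.txt} staged={a.txt, e.txt, g.txt}
After op 15 (git commit): modified={b.txt} staged={none}
After op 16 (git add b.txt): modified={none} staged={b.txt}
After op 17 (modify e.txt): modified={e.txt} staged={b.txt}

Answer: e.txt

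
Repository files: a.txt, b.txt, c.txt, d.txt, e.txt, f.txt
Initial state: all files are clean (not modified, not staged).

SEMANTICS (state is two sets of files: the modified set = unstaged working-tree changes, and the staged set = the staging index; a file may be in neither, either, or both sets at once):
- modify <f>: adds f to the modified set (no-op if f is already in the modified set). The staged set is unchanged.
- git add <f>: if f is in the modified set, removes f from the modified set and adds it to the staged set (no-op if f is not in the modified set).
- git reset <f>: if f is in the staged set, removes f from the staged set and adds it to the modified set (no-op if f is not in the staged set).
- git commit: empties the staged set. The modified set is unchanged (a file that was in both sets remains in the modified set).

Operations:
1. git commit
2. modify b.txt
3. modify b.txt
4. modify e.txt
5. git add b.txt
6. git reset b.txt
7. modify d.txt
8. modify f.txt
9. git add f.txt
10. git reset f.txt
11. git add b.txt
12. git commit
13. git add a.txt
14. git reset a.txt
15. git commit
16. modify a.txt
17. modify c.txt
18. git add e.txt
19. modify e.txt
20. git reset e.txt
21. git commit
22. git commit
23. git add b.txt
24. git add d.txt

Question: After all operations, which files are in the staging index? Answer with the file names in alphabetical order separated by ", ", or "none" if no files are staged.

After op 1 (git commit): modified={none} staged={none}
After op 2 (modify b.txt): modified={b.txt} staged={none}
After op 3 (modify b.txt): modified={b.txt} staged={none}
After op 4 (modify e.txt): modified={b.txt, e.txt} staged={none}
After op 5 (git add b.txt): modified={e.txt} staged={b.txt}
After op 6 (git reset b.txt): modified={b.txt, e.txt} staged={none}
After op 7 (modify d.txt): modified={b.txt, d.txt, e.txt} staged={none}
After op 8 (modify f.txt): modified={b.txt, d.txt, e.txt, f.txt} staged={none}
After op 9 (git add f.txt): modified={b.txt, d.txt, e.txt} staged={f.txt}
After op 10 (git reset f.txt): modified={b.txt, d.txt, e.txt, f.txt} staged={none}
After op 11 (git add b.txt): modified={d.txt, e.txt, f.txt} staged={b.txt}
After op 12 (git commit): modified={d.txt, e.txt, f.txt} staged={none}
After op 13 (git add a.txt): modified={d.txt, e.txt, f.txt} staged={none}
After op 14 (git reset a.txt): modified={d.txt, e.txt, f.txt} staged={none}
After op 15 (git commit): modified={d.txt, e.txt, f.txt} staged={none}
After op 16 (modify a.txt): modified={a.txt, d.txt, e.txt, f.txt} staged={none}
After op 17 (modify c.txt): modified={a.txt, c.txt, d.txt, e.txt, f.txt} staged={none}
After op 18 (git add e.txt): modified={a.txt, c.txt, d.txt, f.txt} staged={e.txt}
After op 19 (modify e.txt): modified={a.txt, c.txt, d.txt, e.txt, f.txt} staged={e.txt}
After op 20 (git reset e.txt): modified={a.txt, c.txt, d.txt, e.txt, f.txt} staged={none}
After op 21 (git commit): modified={a.txt, c.txt, d.txt, e.txt, f.txt} staged={none}
After op 22 (git commit): modified={a.txt, c.txt, d.txt, e.txt, f.txt} staged={none}
After op 23 (git add b.txt): modified={a.txt, c.txt, d.txt, e.txt, f.txt} staged={none}
After op 24 (git add d.txt): modified={a.txt, c.txt, e.txt, f.txt} staged={d.txt}

Answer: d.txt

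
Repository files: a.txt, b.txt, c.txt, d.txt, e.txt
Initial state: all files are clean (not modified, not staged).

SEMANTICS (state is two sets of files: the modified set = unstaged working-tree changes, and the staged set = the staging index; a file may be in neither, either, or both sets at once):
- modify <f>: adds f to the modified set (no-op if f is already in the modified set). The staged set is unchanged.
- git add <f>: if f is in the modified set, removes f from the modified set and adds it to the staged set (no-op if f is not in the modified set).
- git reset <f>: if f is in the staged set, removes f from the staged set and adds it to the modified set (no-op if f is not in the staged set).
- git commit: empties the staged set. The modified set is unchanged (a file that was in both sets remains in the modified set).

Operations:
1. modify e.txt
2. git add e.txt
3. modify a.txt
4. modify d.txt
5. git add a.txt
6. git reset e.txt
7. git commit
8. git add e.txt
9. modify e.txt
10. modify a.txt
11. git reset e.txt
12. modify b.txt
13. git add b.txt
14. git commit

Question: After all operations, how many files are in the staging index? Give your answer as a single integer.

After op 1 (modify e.txt): modified={e.txt} staged={none}
After op 2 (git add e.txt): modified={none} staged={e.txt}
After op 3 (modify a.txt): modified={a.txt} staged={e.txt}
After op 4 (modify d.txt): modified={a.txt, d.txt} staged={e.txt}
After op 5 (git add a.txt): modified={d.txt} staged={a.txt, e.txt}
After op 6 (git reset e.txt): modified={d.txt, e.txt} staged={a.txt}
After op 7 (git commit): modified={d.txt, e.txt} staged={none}
After op 8 (git add e.txt): modified={d.txt} staged={e.txt}
After op 9 (modify e.txt): modified={d.txt, e.txt} staged={e.txt}
After op 10 (modify a.txt): modified={a.txt, d.txt, e.txt} staged={e.txt}
After op 11 (git reset e.txt): modified={a.txt, d.txt, e.txt} staged={none}
After op 12 (modify b.txt): modified={a.txt, b.txt, d.txt, e.txt} staged={none}
After op 13 (git add b.txt): modified={a.txt, d.txt, e.txt} staged={b.txt}
After op 14 (git commit): modified={a.txt, d.txt, e.txt} staged={none}
Final staged set: {none} -> count=0

Answer: 0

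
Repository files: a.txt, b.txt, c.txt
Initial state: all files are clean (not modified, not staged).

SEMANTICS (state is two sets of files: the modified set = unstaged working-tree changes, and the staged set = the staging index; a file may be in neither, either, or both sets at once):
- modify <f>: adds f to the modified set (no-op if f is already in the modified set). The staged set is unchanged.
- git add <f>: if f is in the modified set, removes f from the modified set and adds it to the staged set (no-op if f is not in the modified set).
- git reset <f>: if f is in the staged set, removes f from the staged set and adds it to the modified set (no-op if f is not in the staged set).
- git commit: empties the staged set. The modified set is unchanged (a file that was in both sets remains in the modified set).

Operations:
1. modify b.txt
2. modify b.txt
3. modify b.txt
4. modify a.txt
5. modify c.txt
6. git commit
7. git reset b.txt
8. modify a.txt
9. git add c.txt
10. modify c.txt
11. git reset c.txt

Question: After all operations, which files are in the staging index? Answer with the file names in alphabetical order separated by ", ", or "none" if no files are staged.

After op 1 (modify b.txt): modified={b.txt} staged={none}
After op 2 (modify b.txt): modified={b.txt} staged={none}
After op 3 (modify b.txt): modified={b.txt} staged={none}
After op 4 (modify a.txt): modified={a.txt, b.txt} staged={none}
After op 5 (modify c.txt): modified={a.txt, b.txt, c.txt} staged={none}
After op 6 (git commit): modified={a.txt, b.txt, c.txt} staged={none}
After op 7 (git reset b.txt): modified={a.txt, b.txt, c.txt} staged={none}
After op 8 (modify a.txt): modified={a.txt, b.txt, c.txt} staged={none}
After op 9 (git add c.txt): modified={a.txt, b.txt} staged={c.txt}
After op 10 (modify c.txt): modified={a.txt, b.txt, c.txt} staged={c.txt}
After op 11 (git reset c.txt): modified={a.txt, b.txt, c.txt} staged={none}

Answer: none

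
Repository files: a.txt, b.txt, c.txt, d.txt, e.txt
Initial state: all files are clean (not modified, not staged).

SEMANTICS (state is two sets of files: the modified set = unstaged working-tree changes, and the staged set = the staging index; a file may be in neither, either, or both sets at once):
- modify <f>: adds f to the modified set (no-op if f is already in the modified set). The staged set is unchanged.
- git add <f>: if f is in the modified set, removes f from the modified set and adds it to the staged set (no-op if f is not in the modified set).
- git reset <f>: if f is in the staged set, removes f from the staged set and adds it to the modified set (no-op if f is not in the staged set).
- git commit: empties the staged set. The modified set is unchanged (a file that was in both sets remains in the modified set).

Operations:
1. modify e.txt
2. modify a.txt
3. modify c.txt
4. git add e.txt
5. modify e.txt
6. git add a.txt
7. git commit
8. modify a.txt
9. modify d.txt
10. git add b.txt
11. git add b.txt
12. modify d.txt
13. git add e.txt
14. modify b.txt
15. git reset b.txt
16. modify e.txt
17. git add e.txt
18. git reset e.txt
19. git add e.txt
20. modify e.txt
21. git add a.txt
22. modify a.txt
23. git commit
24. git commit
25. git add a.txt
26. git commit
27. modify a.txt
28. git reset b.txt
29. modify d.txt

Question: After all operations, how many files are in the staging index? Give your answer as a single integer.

Answer: 0

Derivation:
After op 1 (modify e.txt): modified={e.txt} staged={none}
After op 2 (modify a.txt): modified={a.txt, e.txt} staged={none}
After op 3 (modify c.txt): modified={a.txt, c.txt, e.txt} staged={none}
After op 4 (git add e.txt): modified={a.txt, c.txt} staged={e.txt}
After op 5 (modify e.txt): modified={a.txt, c.txt, e.txt} staged={e.txt}
After op 6 (git add a.txt): modified={c.txt, e.txt} staged={a.txt, e.txt}
After op 7 (git commit): modified={c.txt, e.txt} staged={none}
After op 8 (modify a.txt): modified={a.txt, c.txt, e.txt} staged={none}
After op 9 (modify d.txt): modified={a.txt, c.txt, d.txt, e.txt} staged={none}
After op 10 (git add b.txt): modified={a.txt, c.txt, d.txt, e.txt} staged={none}
After op 11 (git add b.txt): modified={a.txt, c.txt, d.txt, e.txt} staged={none}
After op 12 (modify d.txt): modified={a.txt, c.txt, d.txt, e.txt} staged={none}
After op 13 (git add e.txt): modified={a.txt, c.txt, d.txt} staged={e.txt}
After op 14 (modify b.txt): modified={a.txt, b.txt, c.txt, d.txt} staged={e.txt}
After op 15 (git reset b.txt): modified={a.txt, b.txt, c.txt, d.txt} staged={e.txt}
After op 16 (modify e.txt): modified={a.txt, b.txt, c.txt, d.txt, e.txt} staged={e.txt}
After op 17 (git add e.txt): modified={a.txt, b.txt, c.txt, d.txt} staged={e.txt}
After op 18 (git reset e.txt): modified={a.txt, b.txt, c.txt, d.txt, e.txt} staged={none}
After op 19 (git add e.txt): modified={a.txt, b.txt, c.txt, d.txt} staged={e.txt}
After op 20 (modify e.txt): modified={a.txt, b.txt, c.txt, d.txt, e.txt} staged={e.txt}
After op 21 (git add a.txt): modified={b.txt, c.txt, d.txt, e.txt} staged={a.txt, e.txt}
After op 22 (modify a.txt): modified={a.txt, b.txt, c.txt, d.txt, e.txt} staged={a.txt, e.txt}
After op 23 (git commit): modified={a.txt, b.txt, c.txt, d.txt, e.txt} staged={none}
After op 24 (git commit): modified={a.txt, b.txt, c.txt, d.txt, e.txt} staged={none}
After op 25 (git add a.txt): modified={b.txt, c.txt, d.txt, e.txt} staged={a.txt}
After op 26 (git commit): modified={b.txt, c.txt, d.txt, e.txt} staged={none}
After op 27 (modify a.txt): modified={a.txt, b.txt, c.txt, d.txt, e.txt} staged={none}
After op 28 (git reset b.txt): modified={a.txt, b.txt, c.txt, d.txt, e.txt} staged={none}
After op 29 (modify d.txt): modified={a.txt, b.txt, c.txt, d.txt, e.txt} staged={none}
Final staged set: {none} -> count=0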